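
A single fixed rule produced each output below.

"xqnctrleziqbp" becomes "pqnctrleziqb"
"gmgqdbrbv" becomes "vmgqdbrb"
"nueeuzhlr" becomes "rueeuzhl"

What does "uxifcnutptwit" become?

txifcnutptwi

The rule is to delete the first character, then move the last character to the front.
On "uxifcnutptwit": the first step gives "xifcnutptwit", and the second then gives "txifcnutptwi".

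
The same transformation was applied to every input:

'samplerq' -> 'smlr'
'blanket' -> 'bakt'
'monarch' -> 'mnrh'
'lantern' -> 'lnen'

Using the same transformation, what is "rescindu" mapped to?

What's happening: keep every other character starting from the first (positions 1st, 3rd, 5th, ...).
Applying that to "rescindu" gives "rsid".

rsid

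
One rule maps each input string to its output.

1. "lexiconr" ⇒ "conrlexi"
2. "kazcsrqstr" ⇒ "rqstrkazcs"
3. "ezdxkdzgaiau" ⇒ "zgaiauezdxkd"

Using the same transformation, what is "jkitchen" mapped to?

The pattern: swap the front and back halves of the string.
Doing the same to "jkitchen": "chenjkit".

chenjkit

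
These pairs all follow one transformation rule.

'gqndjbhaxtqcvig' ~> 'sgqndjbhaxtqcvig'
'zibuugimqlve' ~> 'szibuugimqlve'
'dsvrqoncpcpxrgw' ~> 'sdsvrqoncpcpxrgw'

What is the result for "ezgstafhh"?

sezgstafhh

The transformation: prepend "s".
So "ezgstafhh" becomes "sezgstafhh".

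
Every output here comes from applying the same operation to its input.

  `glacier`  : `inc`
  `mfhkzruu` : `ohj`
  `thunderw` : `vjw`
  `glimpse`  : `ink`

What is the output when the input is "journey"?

The transformation: shift every letter 2 places forward in the alphabet (wrapping around), then keep only the first 3 characters.
For "journey", step one produces "lqwtpga"; step two turns that into "lqw".

lqw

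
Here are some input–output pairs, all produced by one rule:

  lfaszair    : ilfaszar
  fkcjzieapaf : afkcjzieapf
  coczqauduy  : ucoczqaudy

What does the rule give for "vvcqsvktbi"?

What's happening: move the last character to the front, then swap the first and last characters.
Applying both steps to "vvcqsvktbi": "ivvcqsvktb", then "bvvcqsvkti".

bvvcqsvkti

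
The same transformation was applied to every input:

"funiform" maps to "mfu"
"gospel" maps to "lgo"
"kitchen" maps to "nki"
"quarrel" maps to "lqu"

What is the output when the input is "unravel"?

lun

The rule is to move the last character to the front, then keep only the first 3 characters.
For "unravel", step one produces "lunrave"; step two turns that into "lun".
(Check on "quarrel": → "lquarre" → "lqu" ✓)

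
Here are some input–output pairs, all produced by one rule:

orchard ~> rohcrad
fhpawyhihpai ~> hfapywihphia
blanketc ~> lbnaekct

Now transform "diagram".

idgaarm

Each output is the input with this applied: swap each adjacent pair of characters (1↔2, 3↔4, ...).
On "diagram" that produces "idgaarm".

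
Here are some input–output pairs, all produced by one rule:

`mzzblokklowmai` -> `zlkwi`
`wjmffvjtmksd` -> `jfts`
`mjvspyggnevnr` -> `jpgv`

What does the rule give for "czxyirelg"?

zil

Each output is the input with this applied: keep one character in every 3, starting at position 2 (positions 2nd, 5th, 8th, ...).
So "czxyirelg" becomes "zil".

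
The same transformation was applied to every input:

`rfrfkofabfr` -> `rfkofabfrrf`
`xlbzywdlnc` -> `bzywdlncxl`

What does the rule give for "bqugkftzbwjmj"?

ugkftzbwjmjbq

Rule — move the first 2 characters to the end (rotate left by 2).
Doing the same to "bqugkftzbwjmj": "ugkftzbwjmjbq".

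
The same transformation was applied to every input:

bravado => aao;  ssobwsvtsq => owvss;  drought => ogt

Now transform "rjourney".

What's happening: move the first character to the end, then keep every other character starting from the second (positions 2nd, 4th, 6th, ...).
Working it through for "rjourney": intermediate "journeyr", final "orer".

orer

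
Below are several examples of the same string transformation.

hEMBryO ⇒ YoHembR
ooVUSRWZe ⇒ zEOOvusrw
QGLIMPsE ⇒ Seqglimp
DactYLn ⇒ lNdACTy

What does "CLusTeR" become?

ErclUSt

Each output is the input with this applied: move the last 2 characters to the front (rotate right by 2), then flip the case of every letter.
"CLusTeR" → "eRCLusT" → "ErclUSt".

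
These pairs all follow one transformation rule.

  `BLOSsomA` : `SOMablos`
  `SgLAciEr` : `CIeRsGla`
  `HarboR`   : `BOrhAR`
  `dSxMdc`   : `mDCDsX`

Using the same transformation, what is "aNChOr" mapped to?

HoRAnc

Each output is the input with this applied: swap the front and back halves of the string, then flip the case of every letter.
On "aNChOr": the first step gives "hOraNC", and the second then gives "HoRAnc".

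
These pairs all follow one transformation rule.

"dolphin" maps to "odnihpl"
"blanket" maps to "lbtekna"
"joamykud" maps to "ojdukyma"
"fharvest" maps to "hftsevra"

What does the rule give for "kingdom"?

Looking at the pairs, the operation is to reverse the string, then move the last 2 characters to the front (rotate right by 2).
Applying that to "kingdom" gives "ikmodgn".

ikmodgn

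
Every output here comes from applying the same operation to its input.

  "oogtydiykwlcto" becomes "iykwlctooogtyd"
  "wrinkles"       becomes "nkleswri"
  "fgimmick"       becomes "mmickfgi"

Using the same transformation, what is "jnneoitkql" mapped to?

Each output is the input with this applied: swap the front and back halves of the string, then move the last character to the front.
"jnneoitkql" → "itkqljnneo" → "oitkqljnne".

oitkqljnne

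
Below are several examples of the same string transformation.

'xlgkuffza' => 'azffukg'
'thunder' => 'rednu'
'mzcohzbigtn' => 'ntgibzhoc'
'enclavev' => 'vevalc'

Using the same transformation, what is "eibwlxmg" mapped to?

The transformation: reverse the string, then delete the last 2 characters.
"eibwlxmg" → "gmxlwbie" → "gmxlwb".

gmxlwb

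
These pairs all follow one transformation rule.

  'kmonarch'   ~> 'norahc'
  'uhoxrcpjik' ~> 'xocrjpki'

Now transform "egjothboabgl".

ojhtobbalg

The rule is to delete the first 2 characters, then swap each adjacent pair of characters (1↔2, 3↔4, ...).
Starting from "egjothboabgl": after the first operation, "jothboabgl"; after the second, "ojhtobbalg".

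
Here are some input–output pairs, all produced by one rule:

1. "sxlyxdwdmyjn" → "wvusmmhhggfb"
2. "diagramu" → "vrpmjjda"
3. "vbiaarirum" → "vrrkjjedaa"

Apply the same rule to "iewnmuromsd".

xwvvrnmfdba

Looking at the pairs, the operation is to shift every letter 9 places forward in the alphabet (wrapping around), then sort the characters into reverse alphabetical order.
Doing the same to "iewnmuromsd": "xwvvrnmfdba".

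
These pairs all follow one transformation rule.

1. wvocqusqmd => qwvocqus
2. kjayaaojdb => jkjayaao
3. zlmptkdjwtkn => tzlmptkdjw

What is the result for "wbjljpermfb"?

mwbjljper

What's happening: delete the last 2 characters, then move the last character to the front.
"wbjljpermfb" → "mwbjljper".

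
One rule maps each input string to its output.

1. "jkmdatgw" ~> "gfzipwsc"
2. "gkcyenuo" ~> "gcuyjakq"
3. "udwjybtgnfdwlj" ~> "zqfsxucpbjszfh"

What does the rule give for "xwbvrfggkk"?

Rule — shift every letter 4 places backward in the alphabet (wrapping around), then swap each adjacent pair of characters (1↔2, 3↔4, ...).
For "xwbvrfggkk" the result is "strxbnccgg".

strxbnccgg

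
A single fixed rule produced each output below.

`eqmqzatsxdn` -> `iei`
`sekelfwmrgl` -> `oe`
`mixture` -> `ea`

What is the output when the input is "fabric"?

au

Each output is the input with this applied: shift every letter 8 places backward in the alphabet (wrapping around), then keep only the vowels.
Working it through for "fabric": intermediate "xstjau", final "au".
(Check on "sekelfwmrgl": → "kwcwdxoejyd" → "oe" ✓)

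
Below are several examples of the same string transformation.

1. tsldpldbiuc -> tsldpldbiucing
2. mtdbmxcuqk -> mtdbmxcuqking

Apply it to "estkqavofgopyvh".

estkqavofgopyvhing

What's happening: append "ing".
Doing the same to "estkqavofgopyvh": "estkqavofgopyvhing".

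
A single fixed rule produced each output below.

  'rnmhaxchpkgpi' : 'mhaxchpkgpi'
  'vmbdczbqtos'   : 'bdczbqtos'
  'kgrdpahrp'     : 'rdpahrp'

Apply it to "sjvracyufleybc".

vracyufleybc

In each case the input is transformed by: delete the first 2 characters.
So "sjvracyufleybc" becomes "vracyufleybc".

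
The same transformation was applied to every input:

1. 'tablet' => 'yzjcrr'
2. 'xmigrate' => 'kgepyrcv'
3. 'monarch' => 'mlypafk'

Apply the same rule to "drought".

pmsefrb

What's happening: shift every letter 2 places backward in the alphabet (wrapping around), then move the first character to the end.
Working it through for "drought": intermediate "bpmsefr", final "pmsefrb".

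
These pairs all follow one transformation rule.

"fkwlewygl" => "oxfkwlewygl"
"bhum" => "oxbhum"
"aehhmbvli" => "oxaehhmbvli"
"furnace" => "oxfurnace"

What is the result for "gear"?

Each output is the input with this applied: prepend "ox".
For "gear" the result is "oxgear".

oxgear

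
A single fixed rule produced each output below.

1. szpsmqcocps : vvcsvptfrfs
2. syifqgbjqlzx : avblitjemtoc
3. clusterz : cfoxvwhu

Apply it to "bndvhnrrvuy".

beqgykquuyx

In each case the input is transformed by: shift every letter 3 places forward in the alphabet (wrapping around), then move the last character to the front.
On "bndvhnrrvuy": the first step gives "eqgykquuyxb", and the second then gives "beqgykquuyx".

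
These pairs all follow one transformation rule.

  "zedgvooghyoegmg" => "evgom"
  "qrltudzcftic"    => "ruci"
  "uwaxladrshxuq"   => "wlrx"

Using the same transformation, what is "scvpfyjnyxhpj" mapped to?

Rule — keep one character in every 3, starting at position 2 (positions 2nd, 5th, 8th, ...).
For "scvpfyjnyxhpj" the result is "cfnh".

cfnh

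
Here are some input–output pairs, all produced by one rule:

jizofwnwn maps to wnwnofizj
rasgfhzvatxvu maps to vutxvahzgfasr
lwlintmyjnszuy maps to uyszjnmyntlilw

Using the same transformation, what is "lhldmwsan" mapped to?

anwsdmhll

The rule is to reverse the string, then swap each adjacent pair of characters (1↔2, 3↔4, ...).
Applying both steps to "lhldmwsan": "naswmdlhl", then "anwsdmhll".
(Check on "jizofwnwn": → "nwnwfozij" → "wnwnofizj" ✓)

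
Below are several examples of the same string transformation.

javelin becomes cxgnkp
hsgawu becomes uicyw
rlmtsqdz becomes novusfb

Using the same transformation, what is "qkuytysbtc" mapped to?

mwavaudve

Looking at the pairs, the operation is to delete the first character, then shift every letter 2 places forward in the alphabet (wrapping around).
Starting from "qkuytysbtc": after the first operation, "kuytysbtc"; after the second, "mwavaudve".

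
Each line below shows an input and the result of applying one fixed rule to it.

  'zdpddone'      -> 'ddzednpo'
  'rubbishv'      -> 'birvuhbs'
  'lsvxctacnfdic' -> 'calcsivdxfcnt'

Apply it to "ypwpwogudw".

woywpdwupg

The transformation: take characters alternately from the front and the back (1st, last, 2nd, 2nd-last, ...), then move the last 2 characters to the front (rotate right by 2).
Applying both steps to "ypwpwogudw": "ywpdwupgwo", then "woywpdwupg".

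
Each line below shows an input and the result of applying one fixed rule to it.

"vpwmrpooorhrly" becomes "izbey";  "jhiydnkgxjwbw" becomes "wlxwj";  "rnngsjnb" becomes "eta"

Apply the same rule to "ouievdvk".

What's happening: shift every letter 13 places forward in the alphabet (wrapping around) — i.e. ROT13, then keep one character in every 3, starting at position 1 (positions 1st, 4th, 7th, ...).
For "ouievdvk" the result is "bri".
(Check on "rnngsjnb": → "eaatfwao" → "eta" ✓)

bri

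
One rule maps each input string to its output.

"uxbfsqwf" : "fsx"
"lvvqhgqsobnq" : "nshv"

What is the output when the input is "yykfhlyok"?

What's happening: keep one character in every 3, starting at position 2 (positions 2nd, 5th, 8th, ...), then reverse the string.
For "yykfhlyok", step one produces "yho"; step two turns that into "ohy".

ohy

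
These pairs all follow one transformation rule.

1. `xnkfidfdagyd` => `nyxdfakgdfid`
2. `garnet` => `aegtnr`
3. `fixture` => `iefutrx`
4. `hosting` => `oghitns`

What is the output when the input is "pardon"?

Each output is the input with this applied: swap each adjacent pair of characters (1↔2, 3↔4, ...), then take characters alternately from the front and the back (1st, last, 2nd, 2nd-last, ...).
"pardon" → "apdrno" → "aopndr".

aopndr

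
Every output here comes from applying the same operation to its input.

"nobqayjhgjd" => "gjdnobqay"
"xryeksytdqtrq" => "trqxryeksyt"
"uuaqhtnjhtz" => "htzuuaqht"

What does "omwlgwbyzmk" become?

The transformation: move the last 3 characters to the front (rotate right by 3), then delete the last 2 characters.
Applying both steps to "omwlgwbyzmk": "zmkomwlgwby", then "zmkomwlgw".

zmkomwlgw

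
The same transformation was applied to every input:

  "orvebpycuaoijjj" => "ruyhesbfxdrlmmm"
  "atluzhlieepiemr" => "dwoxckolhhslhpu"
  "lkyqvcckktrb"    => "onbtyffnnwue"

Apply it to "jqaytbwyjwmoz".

mtdbwezbmzprc

Looking at the pairs, the operation is to shift every letter 3 places forward in the alphabet (wrapping around).
On "jqaytbwyjwmoz" that produces "mtdbwezbmzprc".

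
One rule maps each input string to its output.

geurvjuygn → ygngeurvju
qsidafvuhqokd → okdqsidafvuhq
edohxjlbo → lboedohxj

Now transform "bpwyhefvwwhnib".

nibbpwyhefvwwh

Each output is the input with this applied: move the last 3 characters to the front (rotate right by 3).
So "bpwyhefvwwhnib" becomes "nibbpwyhefvwwh".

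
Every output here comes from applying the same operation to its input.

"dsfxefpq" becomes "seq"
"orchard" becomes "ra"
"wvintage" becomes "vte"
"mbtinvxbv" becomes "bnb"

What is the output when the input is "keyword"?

eo

Rule — keep one character in every 3, starting at position 2 (positions 2nd, 5th, 8th, ...).
Doing the same to "keyword": "eo".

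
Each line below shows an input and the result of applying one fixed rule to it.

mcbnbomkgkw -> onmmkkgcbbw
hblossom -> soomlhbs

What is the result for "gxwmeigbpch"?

The rule is to sort the characters into reverse alphabetical order, then move the first character to the end.
Starting from "gxwmeigbpch": after the first operation, "xwpmihggecb"; after the second, "wpmihggecbx".

wpmihggecbx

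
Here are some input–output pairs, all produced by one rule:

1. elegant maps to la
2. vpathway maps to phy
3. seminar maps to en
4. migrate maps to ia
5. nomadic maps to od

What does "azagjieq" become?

The pattern: keep one character in every 3, starting at position 2 (positions 2nd, 5th, 8th, ...).
So "azagjieq" becomes "zjq".

zjq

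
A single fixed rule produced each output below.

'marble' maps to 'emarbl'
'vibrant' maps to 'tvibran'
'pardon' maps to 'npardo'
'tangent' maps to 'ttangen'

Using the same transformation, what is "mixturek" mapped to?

The rule is to move the last character to the front.
Doing the same to "mixturek": "kmixture".

kmixture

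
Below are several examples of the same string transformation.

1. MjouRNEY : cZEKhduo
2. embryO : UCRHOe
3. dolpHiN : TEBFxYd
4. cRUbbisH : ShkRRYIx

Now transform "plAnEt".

FBqDuJ

What's happening: shift every letter 10 places backward in the alphabet (wrapping around), then flip the case of every letter.
On "plAnEt" that produces "FBqDuJ".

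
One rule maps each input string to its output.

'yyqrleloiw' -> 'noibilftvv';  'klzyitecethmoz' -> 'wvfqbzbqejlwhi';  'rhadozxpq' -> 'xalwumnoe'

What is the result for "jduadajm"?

rxaxgjga

The rule is to move the first 2 characters to the end (rotate left by 2), then shift every letter 3 places backward in the alphabet (wrapping around).
Working it through for "jduadajm": intermediate "uadajmjd", final "rxaxgjga".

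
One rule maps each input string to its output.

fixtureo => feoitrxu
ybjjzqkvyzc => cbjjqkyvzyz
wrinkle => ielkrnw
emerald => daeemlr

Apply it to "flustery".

The transformation: sort the characters into alphabetical order, then swap each adjacent pair of characters (1↔2, 3↔4, ...).
Starting from "flustery": after the first operation, "eflrstuy"; after the second, "ferltsyu".

ferltsyu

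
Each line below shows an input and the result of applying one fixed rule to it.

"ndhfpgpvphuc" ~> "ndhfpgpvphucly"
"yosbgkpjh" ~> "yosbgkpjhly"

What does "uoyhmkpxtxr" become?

uoyhmkpxtxrly

Rule — append "ly".
Applying that to "uoyhmkpxtxr" gives "uoyhmkpxtxrly".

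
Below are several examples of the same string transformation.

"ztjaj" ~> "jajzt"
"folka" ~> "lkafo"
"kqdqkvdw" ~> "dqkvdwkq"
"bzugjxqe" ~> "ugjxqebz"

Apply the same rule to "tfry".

rytf

Looking at the pairs, the operation is to move the first 2 characters to the end (rotate left by 2).
"tfry" → "rytf".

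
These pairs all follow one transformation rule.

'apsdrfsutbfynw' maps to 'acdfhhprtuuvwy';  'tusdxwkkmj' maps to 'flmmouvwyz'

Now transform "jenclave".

cegglnpx

Rule — shift every letter 2 places forward in the alphabet (wrapping around), then sort the characters into alphabetical order.
Doing the same to "jenclave": "cegglnpx".
(Check on "apsdrfsutbfynw": → "crufthuwvdhapy" → "acdfhhprtuuvwy" ✓)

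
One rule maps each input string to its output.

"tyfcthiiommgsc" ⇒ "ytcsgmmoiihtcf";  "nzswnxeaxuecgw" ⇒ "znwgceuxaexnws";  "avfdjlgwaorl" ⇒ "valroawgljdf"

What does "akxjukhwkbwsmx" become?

kaxmswbkwhkujx

In each case the input is transformed by: reverse the string, then move the last 2 characters to the front (rotate right by 2).
Doing the same to "akxjukhwkbwsmx": "kaxmswbkwhkujx".
(Check on "avfdjlgwaorl": → "lroawgljdfva" → "valroawgljdf" ✓)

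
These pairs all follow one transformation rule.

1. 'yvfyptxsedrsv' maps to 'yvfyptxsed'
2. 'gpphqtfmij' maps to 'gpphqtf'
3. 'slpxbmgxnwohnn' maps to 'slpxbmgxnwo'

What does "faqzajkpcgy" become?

Each output is the input with this applied: delete the last 3 characters.
Doing the same to "faqzajkpcgy": "faqzajkp".

faqzajkp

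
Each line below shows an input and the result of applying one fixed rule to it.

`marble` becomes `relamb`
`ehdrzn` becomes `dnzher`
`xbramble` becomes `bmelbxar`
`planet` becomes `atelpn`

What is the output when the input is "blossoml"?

What's happening: swap each adjacent pair of characters (1↔2, 3↔4, ...), then swap the front and back halves of the string.
"blossoml" → "lbsooslm" → "oslmlbso".
(Check on "ehdrzn": → "herdnz" → "dnzher" ✓)

oslmlbso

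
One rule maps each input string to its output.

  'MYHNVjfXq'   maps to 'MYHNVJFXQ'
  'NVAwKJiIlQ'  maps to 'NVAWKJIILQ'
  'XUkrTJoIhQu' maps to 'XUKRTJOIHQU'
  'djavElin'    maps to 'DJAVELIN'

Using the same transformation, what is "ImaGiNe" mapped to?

IMAGINE

The pattern: convert every letter to uppercase.
Doing the same to "ImaGiNe": "IMAGINE".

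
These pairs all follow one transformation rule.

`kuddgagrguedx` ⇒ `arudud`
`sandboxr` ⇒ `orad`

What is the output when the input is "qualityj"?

tjul

What's happening: keep every other character starting from the second (positions 2nd, 4th, 6th, ...), then move the first 2 characters to the end (rotate left by 2).
Working it through for "qualityj": intermediate "ultj", final "tjul".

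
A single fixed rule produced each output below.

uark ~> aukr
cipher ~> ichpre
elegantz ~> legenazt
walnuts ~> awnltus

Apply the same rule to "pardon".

apdrno

Looking at the pairs, the operation is to swap each adjacent pair of characters (1↔2, 3↔4, ...).
"pardon" → "apdrno".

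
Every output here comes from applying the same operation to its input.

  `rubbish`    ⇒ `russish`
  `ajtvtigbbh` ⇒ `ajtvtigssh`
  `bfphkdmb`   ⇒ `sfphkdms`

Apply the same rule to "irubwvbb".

iruswvss

The pattern: replace every "b" with "s".
"irubwvbb" → "iruswvss".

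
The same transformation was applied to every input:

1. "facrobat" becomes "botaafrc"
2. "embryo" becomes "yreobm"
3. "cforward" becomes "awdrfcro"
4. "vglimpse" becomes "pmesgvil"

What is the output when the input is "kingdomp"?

Looking at the pairs, the operation is to swap the front and back halves of the string, then swap each adjacent pair of characters (1↔2, 3↔4, ...).
Starting from "kingdomp": after the first operation, "dompking"; after the second, "odpmikgn".

odpmikgn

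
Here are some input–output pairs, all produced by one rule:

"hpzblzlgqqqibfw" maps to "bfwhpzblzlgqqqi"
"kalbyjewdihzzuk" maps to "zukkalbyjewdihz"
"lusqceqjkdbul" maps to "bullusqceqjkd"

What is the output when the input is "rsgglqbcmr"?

cmrrsgglqb

Each output is the input with this applied: move the last 3 characters to the front (rotate right by 3).
Applying that to "rsgglqbcmr" gives "cmrrsgglqb".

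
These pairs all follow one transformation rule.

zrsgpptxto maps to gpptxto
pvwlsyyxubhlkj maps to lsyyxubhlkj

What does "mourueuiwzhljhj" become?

Looking at the pairs, the operation is to delete the first 3 characters.
Doing the same to "mourueuiwzhljhj": "rueuiwzhljhj".

rueuiwzhljhj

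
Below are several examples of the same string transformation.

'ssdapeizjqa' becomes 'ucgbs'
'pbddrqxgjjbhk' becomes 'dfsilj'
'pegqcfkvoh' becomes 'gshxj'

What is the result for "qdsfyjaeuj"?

fhlgl

Rule — keep every other character starting from the second (positions 2nd, 4th, 6th, ...), then shift every letter 2 places forward in the alphabet (wrapping around).
Working it through for "qdsfyjaeuj": intermediate "dfjej", final "fhlgl".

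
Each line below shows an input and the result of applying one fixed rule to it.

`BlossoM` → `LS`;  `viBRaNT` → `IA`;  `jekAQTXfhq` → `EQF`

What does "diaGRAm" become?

IR

In each case the input is transformed by: keep one character in every 3, starting at position 2 (positions 2nd, 5th, 8th, ...), then convert every letter to uppercase.
Doing the same to "diaGRAm": "IR".
(Check on "jekAQTXfhq": → "eQf" → "EQF" ✓)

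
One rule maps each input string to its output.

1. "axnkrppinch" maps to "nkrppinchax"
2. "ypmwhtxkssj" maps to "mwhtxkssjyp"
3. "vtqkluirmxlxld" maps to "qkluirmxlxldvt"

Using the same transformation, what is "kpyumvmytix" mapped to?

The rule is to move the first 2 characters to the end (rotate left by 2).
For "kpyumvmytix" the result is "yumvmytixkp".

yumvmytixkp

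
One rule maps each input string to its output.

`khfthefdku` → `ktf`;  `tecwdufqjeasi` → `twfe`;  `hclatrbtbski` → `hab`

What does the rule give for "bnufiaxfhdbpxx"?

bfxd

The pattern: keep one character in every 3, starting at position 1 (positions 1st, 4th, 7th, ...), then delete the last character.
On "bnufiaxfhdbpxx": the first step gives "bfxdx", and the second then gives "bfxd".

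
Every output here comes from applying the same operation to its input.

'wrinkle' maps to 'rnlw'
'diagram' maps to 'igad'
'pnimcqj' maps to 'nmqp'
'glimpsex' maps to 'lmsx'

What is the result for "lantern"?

atrl

What's happening: move the first character to the end, then keep every other character starting from the first (positions 1st, 3rd, 5th, ...).
"lantern" → "anternl" → "atrl".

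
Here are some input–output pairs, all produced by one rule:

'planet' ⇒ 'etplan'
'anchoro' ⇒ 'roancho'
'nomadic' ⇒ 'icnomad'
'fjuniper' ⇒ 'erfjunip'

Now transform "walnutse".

Rule — move the last 2 characters to the front (rotate right by 2).
"walnutse" → "sewalnut".

sewalnut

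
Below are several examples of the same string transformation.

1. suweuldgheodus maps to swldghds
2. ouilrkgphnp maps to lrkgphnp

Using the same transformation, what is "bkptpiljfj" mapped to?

Looking at the pairs, the operation is to remove every vowel.
Applying that to "bkptpiljfj" gives "bkptpljfj".

bkptpljfj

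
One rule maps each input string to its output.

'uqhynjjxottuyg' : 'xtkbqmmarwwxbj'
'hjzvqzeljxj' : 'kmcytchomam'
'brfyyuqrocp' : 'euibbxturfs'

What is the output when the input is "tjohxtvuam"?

wmrkawyxdp

The rule is to shift every letter 3 places forward in the alphabet (wrapping around).
So "tjohxtvuam" becomes "wmrkawyxdp".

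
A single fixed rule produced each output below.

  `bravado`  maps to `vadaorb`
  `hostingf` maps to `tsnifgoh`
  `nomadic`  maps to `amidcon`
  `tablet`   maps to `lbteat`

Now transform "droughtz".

uohgztrd

The rule is to swap each adjacent pair of characters (1↔2, 3↔4, ...), then move the first 2 characters to the end (rotate left by 2).
Working it through for "droughtz": intermediate "rduohgzt", final "uohgztrd".
(Check on "nomadic": → "onamidc" → "amidcon" ✓)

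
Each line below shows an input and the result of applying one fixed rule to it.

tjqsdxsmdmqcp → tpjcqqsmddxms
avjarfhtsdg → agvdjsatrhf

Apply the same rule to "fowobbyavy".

fyovwaoybb

Rule — take characters alternately from the front and the back (1st, last, 2nd, 2nd-last, ...).
"fowobbyavy" → "fyovwaoybb".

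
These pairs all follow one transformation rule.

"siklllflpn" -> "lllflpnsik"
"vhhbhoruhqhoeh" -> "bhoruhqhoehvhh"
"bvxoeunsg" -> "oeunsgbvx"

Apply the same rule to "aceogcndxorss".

ogcndxorssace

The pattern: move the first 3 characters to the end (rotate left by 3).
So "aceogcndxorss" becomes "ogcndxorssace".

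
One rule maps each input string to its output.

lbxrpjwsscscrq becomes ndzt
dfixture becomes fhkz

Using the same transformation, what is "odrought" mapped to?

qftq

The rule is to shift every letter 2 places forward in the alphabet (wrapping around), then keep only the first 4 characters.
"odrought" → "qftqwijv" → "qftq".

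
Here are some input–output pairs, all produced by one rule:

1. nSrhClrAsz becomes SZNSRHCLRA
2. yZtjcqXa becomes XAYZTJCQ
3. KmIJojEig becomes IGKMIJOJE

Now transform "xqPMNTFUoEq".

EQXQPMNTFUO

In each case the input is transformed by: move the last 2 characters to the front (rotate right by 2), then convert every letter to uppercase.
For "xqPMNTFUoEq", step one produces "EqxqPMNTFUo"; step two turns that into "EQXQPMNTFUO".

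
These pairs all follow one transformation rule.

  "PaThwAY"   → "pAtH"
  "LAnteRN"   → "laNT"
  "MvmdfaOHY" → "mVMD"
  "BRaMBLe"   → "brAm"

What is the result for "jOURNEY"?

Each output is the input with this applied: flip the case of every letter, then keep only the first 4 characters.
On "jOURNEY": the first step gives "Journey", and the second then gives "Jour".

Jour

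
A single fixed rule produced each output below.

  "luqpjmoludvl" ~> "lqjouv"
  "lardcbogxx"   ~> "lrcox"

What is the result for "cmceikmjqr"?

Each output is the input with this applied: keep every other character starting from the first (positions 1st, 3rd, 5th, ...).
Applying that to "cmceikmjqr" gives "ccimq".

ccimq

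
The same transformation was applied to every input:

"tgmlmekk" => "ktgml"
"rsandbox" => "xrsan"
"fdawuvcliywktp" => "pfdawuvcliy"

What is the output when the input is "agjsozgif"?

fagjso

Looking at the pairs, the operation is to move the last character to the front, then delete the last 3 characters.
"agjsozgif" → "fagjsozgi" → "fagjso".
(Check on "rsandbox": → "xrsandbo" → "xrsan" ✓)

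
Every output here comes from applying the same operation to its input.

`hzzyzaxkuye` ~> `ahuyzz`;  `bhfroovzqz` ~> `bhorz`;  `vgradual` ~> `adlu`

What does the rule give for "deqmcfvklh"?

cehlq

The pattern: sort the characters into alphabetical order, then keep every other character starting from the first (positions 1st, 3rd, 5th, ...).
For "deqmcfvklh", step one produces "cdefhklmqv"; step two turns that into "cehlq".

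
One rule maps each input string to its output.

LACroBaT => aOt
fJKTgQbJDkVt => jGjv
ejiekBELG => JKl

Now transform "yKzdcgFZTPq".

kCzQ

The rule is to keep one character in every 3, starting at position 2 (positions 2nd, 5th, 8th, ...), then flip the case of every letter.
Applying both steps to "yKzdcgFZTPq": "KcZq", then "kCzQ".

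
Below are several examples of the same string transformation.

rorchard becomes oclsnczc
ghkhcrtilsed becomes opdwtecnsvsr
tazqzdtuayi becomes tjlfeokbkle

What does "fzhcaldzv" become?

Rule — shift every letter 11 places forward in the alphabet (wrapping around), then reverse the string.
Applying both steps to "fzhcaldzv": "qksnlwokg", then "gkowlnskq".

gkowlnskq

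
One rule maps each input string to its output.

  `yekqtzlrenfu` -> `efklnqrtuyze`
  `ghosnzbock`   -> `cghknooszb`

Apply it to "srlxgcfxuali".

cfgillrsuxxa

The rule is to sort the characters into alphabetical order, then move the first character to the end.
On "srlxgcfxuali": the first step gives "acfgillrsuxx", and the second then gives "cfgillrsuxxa".
(Check on "ghosnzbock": → "bcghknoosz" → "cghknooszb" ✓)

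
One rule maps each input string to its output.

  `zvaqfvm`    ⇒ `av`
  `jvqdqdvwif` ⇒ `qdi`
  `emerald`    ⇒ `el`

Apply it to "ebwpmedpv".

wev

Looking at the pairs, the operation is to keep one character in every 3, starting at position 3 (positions 3rd, 6th, 9th, ...).
"ebwpmedpv" → "wev".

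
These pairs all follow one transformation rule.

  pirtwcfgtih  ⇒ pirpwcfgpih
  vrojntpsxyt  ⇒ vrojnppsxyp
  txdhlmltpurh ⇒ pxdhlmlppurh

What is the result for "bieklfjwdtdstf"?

bieklfjwdpdspf

The pattern: replace every "t" with "p".
"bieklfjwdtdstf" → "bieklfjwdpdspf".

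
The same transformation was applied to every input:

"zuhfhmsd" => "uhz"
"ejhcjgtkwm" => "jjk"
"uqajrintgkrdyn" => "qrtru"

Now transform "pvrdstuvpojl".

vsvj

What's happening: swap the first and last characters, then keep one character in every 3, starting at position 2 (positions 2nd, 5th, 8th, ...).
On "pvrdstuvpojl": the first step gives "lvrdstuvpojp", and the second then gives "vsvj".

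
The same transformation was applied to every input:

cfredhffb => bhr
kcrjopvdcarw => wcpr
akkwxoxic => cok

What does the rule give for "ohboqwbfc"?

cwb

Looking at the pairs, the operation is to keep one character in every 3, starting at position 3 (positions 3rd, 6th, 9th, ...), then reverse the string.
Starting from "ohboqwbfc": after the first operation, "bwc"; after the second, "cwb".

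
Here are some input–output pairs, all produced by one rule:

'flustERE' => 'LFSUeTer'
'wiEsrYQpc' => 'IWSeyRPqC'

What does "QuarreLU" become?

Looking at the pairs, the operation is to swap each adjacent pair of characters (1↔2, 3↔4, ...), then flip the case of every letter.
On "QuarreLU": the first step gives "uQraerUL", and the second then gives "UqRAERul".
(Check on "flustERE": → "lfsuEtER" → "LFSUeTer" ✓)

UqRAERul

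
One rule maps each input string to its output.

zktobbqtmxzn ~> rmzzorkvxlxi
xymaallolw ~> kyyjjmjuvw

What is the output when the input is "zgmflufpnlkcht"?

The pattern: shift every letter 2 places backward in the alphabet (wrapping around), then move the first 2 characters to the end (rotate left by 2).
On "zgmflufpnlkcht" that produces "kdjsdnljiafrxe".

kdjsdnljiafrxe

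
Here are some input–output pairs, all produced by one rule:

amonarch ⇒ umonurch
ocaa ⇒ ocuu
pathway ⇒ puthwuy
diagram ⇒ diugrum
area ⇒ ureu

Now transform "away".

uwuy

Looking at the pairs, the operation is to replace every "a" with "u".
Doing the same to "away": "uwuy".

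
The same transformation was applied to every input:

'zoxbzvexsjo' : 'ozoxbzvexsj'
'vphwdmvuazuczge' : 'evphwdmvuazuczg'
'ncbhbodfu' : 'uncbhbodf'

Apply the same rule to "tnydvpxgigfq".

qtnydvpxgigf

Looking at the pairs, the operation is to move the last character to the front.
Applying that to "tnydvpxgigfq" gives "qtnydvpxgigf".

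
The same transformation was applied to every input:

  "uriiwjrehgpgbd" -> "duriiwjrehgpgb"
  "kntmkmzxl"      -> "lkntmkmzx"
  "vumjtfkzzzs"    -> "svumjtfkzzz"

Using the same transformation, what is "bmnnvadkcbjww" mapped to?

Rule — move the last character to the front.
For "bmnnvadkcbjww" the result is "wbmnnvadkcbjw".

wbmnnvadkcbjw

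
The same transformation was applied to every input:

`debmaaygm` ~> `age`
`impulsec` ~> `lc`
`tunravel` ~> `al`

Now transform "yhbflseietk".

lik

Rule — move the first 2 characters to the end (rotate left by 2), then keep one character in every 3, starting at position 3 (positions 3rd, 6th, 9th, ...).
On "yhbflseietk": the first step gives "bflseietkyh", and the second then gives "lik".
(Check on "impulsec": → "pulsecim" → "lc" ✓)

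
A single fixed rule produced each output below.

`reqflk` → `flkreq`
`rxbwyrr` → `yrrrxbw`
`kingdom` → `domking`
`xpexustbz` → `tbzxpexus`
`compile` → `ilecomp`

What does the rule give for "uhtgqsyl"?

syluhtgq

Each output is the input with this applied: move the last 3 characters to the front (rotate right by 3).
Applying that to "uhtgqsyl" gives "syluhtgq".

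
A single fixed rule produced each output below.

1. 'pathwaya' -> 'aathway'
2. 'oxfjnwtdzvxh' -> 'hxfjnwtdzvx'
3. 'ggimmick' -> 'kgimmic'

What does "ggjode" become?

egjod

The rule is to swap the first and last characters, then delete the last character.
On "ggjode": the first step gives "egjodg", and the second then gives "egjod".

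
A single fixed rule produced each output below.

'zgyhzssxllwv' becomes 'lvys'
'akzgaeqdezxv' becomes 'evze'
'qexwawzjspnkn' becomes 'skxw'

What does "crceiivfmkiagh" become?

maci

The pattern: keep one character in every 3, starting at position 3 (positions 3rd, 6th, 9th, ...), then move the first 2 characters to the end (rotate left by 2).
Applying both steps to "crceiivfmkiagh": "cima", then "maci".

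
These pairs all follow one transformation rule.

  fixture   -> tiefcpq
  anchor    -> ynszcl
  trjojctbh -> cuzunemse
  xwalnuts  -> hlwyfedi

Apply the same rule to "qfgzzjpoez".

qrkkuazpkb

The pattern: move the first character to the end, then shift every letter 11 places forward in the alphabet (wrapping around).
Working it through for "qfgzzjpoez": intermediate "fgzzjpoezq", final "qrkkuazpkb".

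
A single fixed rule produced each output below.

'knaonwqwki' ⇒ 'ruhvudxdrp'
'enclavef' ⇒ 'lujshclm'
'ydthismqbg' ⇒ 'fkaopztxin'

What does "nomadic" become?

What's happening: shift every letter 7 places forward in the alphabet (wrapping around).
On "nomadic" that produces "uvthkpj".

uvthkpj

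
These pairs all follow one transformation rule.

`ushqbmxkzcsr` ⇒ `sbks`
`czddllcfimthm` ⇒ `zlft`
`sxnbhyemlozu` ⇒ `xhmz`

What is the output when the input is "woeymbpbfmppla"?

Rule — keep one character in every 3, starting at position 2 (positions 2nd, 5th, 8th, ...).
Doing the same to "woeymbpbfmppla": "ombpa".

ombpa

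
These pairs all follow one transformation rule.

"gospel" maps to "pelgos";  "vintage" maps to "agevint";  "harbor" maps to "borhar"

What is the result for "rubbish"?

Looking at the pairs, the operation is to move the last 3 characters to the front (rotate right by 3).
On "rubbish" that produces "ishrubb".

ishrubb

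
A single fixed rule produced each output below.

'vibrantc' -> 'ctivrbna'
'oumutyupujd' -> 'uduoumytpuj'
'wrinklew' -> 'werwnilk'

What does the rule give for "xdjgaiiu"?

The rule is to swap each adjacent pair of characters (1↔2, 3↔4, ...), then move the last 2 characters to the front (rotate right by 2).
Applying both steps to "xdjgaiiu": "dxgjiaui", then "uidxgjia".

uidxgjia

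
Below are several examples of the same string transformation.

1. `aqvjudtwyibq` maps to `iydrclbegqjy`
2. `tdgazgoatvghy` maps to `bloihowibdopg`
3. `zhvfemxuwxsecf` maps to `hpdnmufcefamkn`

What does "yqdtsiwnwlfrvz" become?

In each case the input is transformed by: shift every letter 8 places forward in the alphabet (wrapping around).
For "yqdtsiwnwlfrvz" the result is "gylbaqevetnzdh".

gylbaqevetnzdh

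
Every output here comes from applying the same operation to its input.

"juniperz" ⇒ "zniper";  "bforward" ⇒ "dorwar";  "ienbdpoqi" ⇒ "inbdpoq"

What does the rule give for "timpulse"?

The transformation: delete the first 2 characters, then move the last character to the front.
Starting from "timpulse": after the first operation, "mpulse"; after the second, "empuls".

empuls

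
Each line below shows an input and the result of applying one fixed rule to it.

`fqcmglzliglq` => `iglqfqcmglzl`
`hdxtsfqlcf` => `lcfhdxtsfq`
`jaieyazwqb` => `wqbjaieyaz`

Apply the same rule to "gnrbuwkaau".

aaugnrbuwk

Looking at the pairs, the operation is to move the first 2 characters to the end (rotate left by 2), then swap the front and back halves of the string.
"gnrbuwkaau" → "aaugnrbuwk".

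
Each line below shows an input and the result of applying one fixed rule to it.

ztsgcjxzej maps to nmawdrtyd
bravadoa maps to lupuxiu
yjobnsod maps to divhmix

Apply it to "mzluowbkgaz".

The rule is to delete the first character, then shift every letter 6 places backward in the alphabet (wrapping around).
Applying both steps to "mzluowbkgaz": "zluowbkgaz", then "tfoiqveaut".

tfoiqveaut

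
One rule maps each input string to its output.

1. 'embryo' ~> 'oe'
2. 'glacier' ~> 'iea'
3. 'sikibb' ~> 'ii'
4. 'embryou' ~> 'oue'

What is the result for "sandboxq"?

In each case the input is transformed by: move the last 3 characters to the front (rotate right by 3), then keep only the vowels.
So "sandboxq" becomes "oa".

oa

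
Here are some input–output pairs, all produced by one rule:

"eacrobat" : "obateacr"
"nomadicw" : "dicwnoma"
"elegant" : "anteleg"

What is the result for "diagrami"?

The pattern: move the first 3 characters to the end (rotate left by 3), then move the first character to the end.
For "diagrami", step one produces "gramidia"; step two turns that into "ramidiag".

ramidiag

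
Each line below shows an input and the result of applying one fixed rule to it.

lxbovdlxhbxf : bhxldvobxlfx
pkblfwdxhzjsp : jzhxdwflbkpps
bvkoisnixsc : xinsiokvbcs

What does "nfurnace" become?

What's happening: reverse the string, then move the first 2 characters to the end (rotate left by 2).
Working it through for "nfurnace": intermediate "ecanrufn", final "anrufnec".

anrufnec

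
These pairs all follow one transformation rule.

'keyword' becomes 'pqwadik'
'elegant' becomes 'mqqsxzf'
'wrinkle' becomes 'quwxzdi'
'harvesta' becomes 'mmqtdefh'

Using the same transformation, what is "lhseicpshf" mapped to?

The rule is to sort the characters into alphabetical order, then shift every letter 12 places forward in the alphabet (wrapping around).
"lhseicpshf" → "cefhhilpss" → "oqrttuxbee".

oqrttuxbee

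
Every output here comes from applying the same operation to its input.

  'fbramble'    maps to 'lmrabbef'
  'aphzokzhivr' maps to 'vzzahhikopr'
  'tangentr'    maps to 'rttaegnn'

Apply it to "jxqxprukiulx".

xxxijklpqruu

The pattern: sort the characters into alphabetical order, then move the last 3 characters to the front (rotate right by 3).
"jxqxprukiulx" → "ijklpqruuxxx" → "xxxijklpqruu".
(Check on "aphzokzhivr": → "ahhikoprvzz" → "vzzahhikopr" ✓)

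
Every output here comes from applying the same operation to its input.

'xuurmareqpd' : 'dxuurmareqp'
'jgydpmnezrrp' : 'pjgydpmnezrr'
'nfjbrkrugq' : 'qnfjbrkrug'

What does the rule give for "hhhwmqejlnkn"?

nhhhwmqejlnk

Rule — move the last character to the front.
So "hhhwmqejlnkn" becomes "nhhhwmqejlnk".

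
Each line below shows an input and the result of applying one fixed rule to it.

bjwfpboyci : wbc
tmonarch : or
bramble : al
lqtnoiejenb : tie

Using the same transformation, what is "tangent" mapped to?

The rule is to keep one character in every 3, starting at position 3 (positions 3rd, 6th, 9th, ...).
On "tangent" that produces "nn".

nn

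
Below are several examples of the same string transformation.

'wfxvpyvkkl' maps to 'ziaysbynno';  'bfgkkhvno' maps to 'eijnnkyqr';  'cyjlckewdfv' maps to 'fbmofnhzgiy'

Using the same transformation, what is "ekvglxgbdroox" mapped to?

hnyjoajegurra

The rule is to shift every letter 3 places forward in the alphabet (wrapping around).
Applying that to "ekvglxgbdroox" gives "hnyjoajegurra".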